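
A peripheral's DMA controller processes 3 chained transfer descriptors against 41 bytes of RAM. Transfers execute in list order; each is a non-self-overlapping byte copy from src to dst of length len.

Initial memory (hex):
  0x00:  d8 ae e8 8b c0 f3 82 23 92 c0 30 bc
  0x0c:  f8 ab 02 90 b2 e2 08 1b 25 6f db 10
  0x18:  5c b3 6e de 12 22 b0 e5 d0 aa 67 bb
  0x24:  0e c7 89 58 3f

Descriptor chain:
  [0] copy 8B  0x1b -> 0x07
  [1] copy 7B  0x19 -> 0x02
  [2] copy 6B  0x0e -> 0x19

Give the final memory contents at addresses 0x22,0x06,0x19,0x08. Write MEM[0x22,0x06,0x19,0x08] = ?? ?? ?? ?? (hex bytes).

#0 dst[0x07+8] := {0xde,0x12,0x22,0xb0,0xe5,0xd0,0xaa,0x67}
#1 dst[0x02+7] := {0xb3,0x6e,0xde,0x12,0x22,0xb0,0xe5}
#2 dst[0x19+6] := {0x67,0x90,0xb2,0xe2,0x08,0x1b}
query mem[0x22]=0x67, mem[0x06]=0x22, mem[0x19]=0x67, mem[0x08]=0xe5

MEM[0x22,0x06,0x19,0x08] = 67 22 67 e5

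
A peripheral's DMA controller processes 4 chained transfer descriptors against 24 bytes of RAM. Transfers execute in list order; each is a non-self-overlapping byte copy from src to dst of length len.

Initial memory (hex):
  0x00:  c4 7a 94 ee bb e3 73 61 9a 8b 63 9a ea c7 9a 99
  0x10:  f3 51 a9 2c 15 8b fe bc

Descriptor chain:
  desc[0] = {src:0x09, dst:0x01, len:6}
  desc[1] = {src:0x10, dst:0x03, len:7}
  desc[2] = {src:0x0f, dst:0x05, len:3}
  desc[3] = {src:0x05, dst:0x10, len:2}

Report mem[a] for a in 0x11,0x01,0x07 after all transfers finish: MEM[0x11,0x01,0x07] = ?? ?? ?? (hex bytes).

#0 dst[0x01+6] := {0x8b,0x63,0x9a,0xea,0xc7,0x9a}
#1 dst[0x03+7] := {0xf3,0x51,0xa9,0x2c,0x15,0x8b,0xfe}
#2 dst[0x05+3] := {0x99,0xf3,0x51}
#3 dst[0x10+2] := {0x99,0xf3}
query mem[0x11]=0xf3, mem[0x01]=0x8b, mem[0x07]=0x51

MEM[0x11,0x01,0x07] = f3 8b 51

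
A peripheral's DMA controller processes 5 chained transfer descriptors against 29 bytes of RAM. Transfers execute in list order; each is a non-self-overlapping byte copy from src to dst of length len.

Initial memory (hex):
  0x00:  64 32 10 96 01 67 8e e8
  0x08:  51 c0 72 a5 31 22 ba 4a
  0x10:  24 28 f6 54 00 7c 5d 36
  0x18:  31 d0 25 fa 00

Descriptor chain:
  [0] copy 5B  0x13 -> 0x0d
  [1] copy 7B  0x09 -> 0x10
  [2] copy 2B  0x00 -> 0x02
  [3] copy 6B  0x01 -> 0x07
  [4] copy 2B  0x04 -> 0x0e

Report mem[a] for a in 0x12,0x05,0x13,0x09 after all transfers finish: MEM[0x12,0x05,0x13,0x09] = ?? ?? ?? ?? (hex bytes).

MEM[0x12,0x05,0x13,0x09] = a5 67 31 32

[0] 0x13->0x0d len=5 : 54 00 7c 5d 36
[1] 0x09->0x10 len=7 : c0 72 a5 31 54 00 7c
[2] 0x00->0x02 len=2 : 64 32
[3] 0x01->0x07 len=6 : 32 64 32 01 67 8e
[4] 0x04->0x0e len=2 : 01 67
query mem[0x12]=0xa5, mem[0x05]=0x67, mem[0x13]=0x31, mem[0x09]=0x32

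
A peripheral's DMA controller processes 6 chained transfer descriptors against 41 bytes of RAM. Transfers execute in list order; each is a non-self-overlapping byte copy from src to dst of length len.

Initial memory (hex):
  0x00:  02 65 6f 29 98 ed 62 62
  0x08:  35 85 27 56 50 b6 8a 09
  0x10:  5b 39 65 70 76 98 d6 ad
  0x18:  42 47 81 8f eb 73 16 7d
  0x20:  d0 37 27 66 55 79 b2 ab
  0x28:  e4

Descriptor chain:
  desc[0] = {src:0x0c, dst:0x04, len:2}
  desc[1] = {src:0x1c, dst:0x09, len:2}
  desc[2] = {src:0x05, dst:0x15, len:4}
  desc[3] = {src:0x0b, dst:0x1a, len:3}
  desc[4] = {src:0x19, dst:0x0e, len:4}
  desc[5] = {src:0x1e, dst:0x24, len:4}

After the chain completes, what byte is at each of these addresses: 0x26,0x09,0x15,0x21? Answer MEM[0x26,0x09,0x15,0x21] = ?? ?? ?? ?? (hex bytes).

MEM[0x26,0x09,0x15,0x21] = d0 eb b6 37

  after D0: wrote 2B at 0x04 = 50b6
  after D1: wrote 2B at 0x09 = eb73
  after D2: wrote 4B at 0x15 = b6626235
  after D3: wrote 3B at 0x1a = 5650b6
  after D4: wrote 4B at 0x0e = 475650b6
  after D5: wrote 4B at 0x24 = 167dd037
query mem[0x26]=0xd0, mem[0x09]=0xeb, mem[0x15]=0xb6, mem[0x21]=0x37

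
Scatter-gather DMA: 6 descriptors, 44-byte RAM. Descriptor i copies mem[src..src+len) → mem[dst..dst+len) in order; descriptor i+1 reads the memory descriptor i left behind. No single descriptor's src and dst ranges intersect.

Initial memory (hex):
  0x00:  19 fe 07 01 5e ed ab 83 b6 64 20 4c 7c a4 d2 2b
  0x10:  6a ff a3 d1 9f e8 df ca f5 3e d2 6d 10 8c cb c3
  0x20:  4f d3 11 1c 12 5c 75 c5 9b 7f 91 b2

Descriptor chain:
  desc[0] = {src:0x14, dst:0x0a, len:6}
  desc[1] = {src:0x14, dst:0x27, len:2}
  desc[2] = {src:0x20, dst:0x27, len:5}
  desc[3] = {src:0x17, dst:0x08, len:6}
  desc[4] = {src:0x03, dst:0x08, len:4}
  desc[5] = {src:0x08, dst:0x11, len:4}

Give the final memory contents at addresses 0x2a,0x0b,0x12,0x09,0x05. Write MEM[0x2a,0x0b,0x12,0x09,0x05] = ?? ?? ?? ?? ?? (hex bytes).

MEM[0x2a,0x0b,0x12,0x09,0x05] = 1c ab 5e 5e ed

  after D0: wrote 6B at 0x0a = 9fe8dfcaf53e
  after D1: wrote 2B at 0x27 = 9fe8
  after D2: wrote 5B at 0x27 = 4fd3111c12
  after D3: wrote 6B at 0x08 = caf53ed26d10
  after D4: wrote 4B at 0x08 = 015eedab
  after D5: wrote 4B at 0x11 = 015eedab
query mem[0x2a]=0x1c, mem[0x0b]=0xab, mem[0x12]=0x5e, mem[0x09]=0x5e, mem[0x05]=0xed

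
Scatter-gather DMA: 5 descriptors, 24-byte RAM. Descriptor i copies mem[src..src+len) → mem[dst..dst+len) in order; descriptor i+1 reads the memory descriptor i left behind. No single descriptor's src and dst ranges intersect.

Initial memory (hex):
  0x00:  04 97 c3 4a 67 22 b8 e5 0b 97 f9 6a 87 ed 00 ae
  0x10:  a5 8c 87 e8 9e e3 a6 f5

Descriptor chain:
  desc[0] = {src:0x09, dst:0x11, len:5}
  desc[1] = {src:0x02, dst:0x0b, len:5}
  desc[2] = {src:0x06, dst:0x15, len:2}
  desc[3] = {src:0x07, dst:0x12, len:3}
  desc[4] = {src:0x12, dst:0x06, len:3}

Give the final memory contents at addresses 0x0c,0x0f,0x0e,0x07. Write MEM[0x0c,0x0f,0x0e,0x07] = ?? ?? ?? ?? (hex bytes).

  after D0: wrote 5B at 0x11 = 97f96a87ed
  after D1: wrote 5B at 0x0b = c34a6722b8
  after D2: wrote 2B at 0x15 = b8e5
  after D3: wrote 3B at 0x12 = e50b97
  after D4: wrote 3B at 0x06 = e50b97
query mem[0x0c]=0x4a, mem[0x0f]=0xb8, mem[0x0e]=0x22, mem[0x07]=0x0b

MEM[0x0c,0x0f,0x0e,0x07] = 4a b8 22 0b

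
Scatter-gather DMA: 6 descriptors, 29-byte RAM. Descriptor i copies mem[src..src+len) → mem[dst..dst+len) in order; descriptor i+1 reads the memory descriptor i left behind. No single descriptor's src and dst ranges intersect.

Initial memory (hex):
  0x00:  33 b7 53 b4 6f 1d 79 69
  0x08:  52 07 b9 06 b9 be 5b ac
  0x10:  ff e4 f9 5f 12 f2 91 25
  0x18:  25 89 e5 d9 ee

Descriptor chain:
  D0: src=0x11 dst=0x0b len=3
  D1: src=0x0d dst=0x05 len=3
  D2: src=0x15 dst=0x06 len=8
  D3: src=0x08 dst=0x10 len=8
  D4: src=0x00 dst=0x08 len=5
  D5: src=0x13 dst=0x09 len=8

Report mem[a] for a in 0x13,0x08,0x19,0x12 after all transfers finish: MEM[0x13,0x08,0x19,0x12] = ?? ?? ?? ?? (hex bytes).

  after D0: wrote 3B at 0x0b = e4f95f
  after D1: wrote 3B at 0x05 = 5f5bac
  after D2: wrote 8B at 0x06 = f291252589e5d9ee
  after D3: wrote 8B at 0x10 = 252589e5d9ee5bac
  after D4: wrote 5B at 0x08 = 33b753b46f
  after D5: wrote 8B at 0x09 = e5d9ee5bac2589e5
query mem[0x13]=0xe5, mem[0x08]=0x33, mem[0x19]=0x89, mem[0x12]=0x89

MEM[0x13,0x08,0x19,0x12] = e5 33 89 89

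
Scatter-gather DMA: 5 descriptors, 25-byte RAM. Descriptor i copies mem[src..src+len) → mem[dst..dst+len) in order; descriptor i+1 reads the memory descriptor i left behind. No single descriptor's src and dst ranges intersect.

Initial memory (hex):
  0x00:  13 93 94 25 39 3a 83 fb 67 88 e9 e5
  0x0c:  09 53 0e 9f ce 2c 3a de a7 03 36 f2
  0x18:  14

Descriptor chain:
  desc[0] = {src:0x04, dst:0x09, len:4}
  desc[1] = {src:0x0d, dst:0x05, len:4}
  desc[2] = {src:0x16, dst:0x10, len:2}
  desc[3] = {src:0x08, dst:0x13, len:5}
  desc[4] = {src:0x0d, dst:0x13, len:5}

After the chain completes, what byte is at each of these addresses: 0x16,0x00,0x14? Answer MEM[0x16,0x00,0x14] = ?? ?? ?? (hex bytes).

D0: mem[0x09..0x0c] <- [39 3a 83 fb]
D1: mem[0x05..0x08] <- [53 0e 9f ce]
D2: mem[0x10..0x11] <- [36 f2]
D3: mem[0x13..0x17] <- [ce 39 3a 83 fb]
D4: mem[0x13..0x17] <- [53 0e 9f 36 f2]
query mem[0x16]=0x36, mem[0x00]=0x13, mem[0x14]=0x0e

MEM[0x16,0x00,0x14] = 36 13 0e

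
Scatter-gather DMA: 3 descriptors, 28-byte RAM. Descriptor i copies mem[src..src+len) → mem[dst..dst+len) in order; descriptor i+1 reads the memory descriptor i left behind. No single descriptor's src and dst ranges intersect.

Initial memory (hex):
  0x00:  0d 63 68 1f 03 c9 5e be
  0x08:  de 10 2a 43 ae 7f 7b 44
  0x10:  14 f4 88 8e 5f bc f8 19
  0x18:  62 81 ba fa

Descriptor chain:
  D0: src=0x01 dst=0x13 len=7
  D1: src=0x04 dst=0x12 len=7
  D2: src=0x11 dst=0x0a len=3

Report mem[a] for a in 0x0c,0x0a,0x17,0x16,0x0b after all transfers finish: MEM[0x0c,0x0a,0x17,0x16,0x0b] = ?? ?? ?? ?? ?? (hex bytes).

MEM[0x0c,0x0a,0x17,0x16,0x0b] = c9 f4 10 de 03

#0 dst[0x13+7] := {0x63,0x68,0x1f,0x03,0xc9,0x5e,0xbe}
#1 dst[0x12+7] := {0x03,0xc9,0x5e,0xbe,0xde,0x10,0x2a}
#2 dst[0x0a+3] := {0xf4,0x03,0xc9}
query mem[0x0c]=0xc9, mem[0x0a]=0xf4, mem[0x17]=0x10, mem[0x16]=0xde, mem[0x0b]=0x03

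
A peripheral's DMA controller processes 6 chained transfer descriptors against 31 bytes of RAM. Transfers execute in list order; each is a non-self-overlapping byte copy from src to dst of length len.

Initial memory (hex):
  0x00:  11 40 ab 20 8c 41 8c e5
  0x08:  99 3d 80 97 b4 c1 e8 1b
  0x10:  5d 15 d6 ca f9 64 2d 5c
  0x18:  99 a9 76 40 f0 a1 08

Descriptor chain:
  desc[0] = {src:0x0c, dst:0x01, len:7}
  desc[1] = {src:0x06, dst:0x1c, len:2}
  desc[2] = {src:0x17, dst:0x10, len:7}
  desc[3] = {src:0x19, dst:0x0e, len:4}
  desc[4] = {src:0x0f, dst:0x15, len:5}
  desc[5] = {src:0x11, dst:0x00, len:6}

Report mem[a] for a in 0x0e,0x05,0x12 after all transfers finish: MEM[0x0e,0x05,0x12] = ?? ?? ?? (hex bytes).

#0 dst[0x01+7] := {0xb4,0xc1,0xe8,0x1b,0x5d,0x15,0xd6}
#1 dst[0x1c+2] := {0x15,0xd6}
#2 dst[0x10+7] := {0x5c,0x99,0xa9,0x76,0x40,0x15,0xd6}
#3 dst[0x0e+4] := {0xa9,0x76,0x40,0x15}
#4 dst[0x15+5] := {0x76,0x40,0x15,0xa9,0x76}
#5 dst[0x00+6] := {0x15,0xa9,0x76,0x40,0x76,0x40}
query mem[0x0e]=0xa9, mem[0x05]=0x40, mem[0x12]=0xa9

MEM[0x0e,0x05,0x12] = a9 40 a9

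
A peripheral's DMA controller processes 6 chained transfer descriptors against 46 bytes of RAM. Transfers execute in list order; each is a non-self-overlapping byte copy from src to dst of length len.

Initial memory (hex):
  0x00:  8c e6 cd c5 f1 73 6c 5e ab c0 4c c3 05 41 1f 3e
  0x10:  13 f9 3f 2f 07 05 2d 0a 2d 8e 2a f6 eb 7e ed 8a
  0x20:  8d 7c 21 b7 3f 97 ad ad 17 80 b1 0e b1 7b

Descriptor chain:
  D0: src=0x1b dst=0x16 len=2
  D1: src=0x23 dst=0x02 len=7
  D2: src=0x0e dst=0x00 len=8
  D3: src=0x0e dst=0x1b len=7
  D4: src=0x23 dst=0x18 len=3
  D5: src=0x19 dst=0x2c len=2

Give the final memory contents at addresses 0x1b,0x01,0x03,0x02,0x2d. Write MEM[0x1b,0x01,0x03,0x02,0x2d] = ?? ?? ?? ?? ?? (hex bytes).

MEM[0x1b,0x01,0x03,0x02,0x2d] = 1f 3e f9 13 97

#0 dst[0x16+2] := {0xf6,0xeb}
#1 dst[0x02+7] := {0xb7,0x3f,0x97,0xad,0xad,0x17,0x80}
#2 dst[0x00+8] := {0x1f,0x3e,0x13,0xf9,0x3f,0x2f,0x07,0x05}
#3 dst[0x1b+7] := {0x1f,0x3e,0x13,0xf9,0x3f,0x2f,0x07}
#4 dst[0x18+3] := {0xb7,0x3f,0x97}
#5 dst[0x2c+2] := {0x3f,0x97}
query mem[0x1b]=0x1f, mem[0x01]=0x3e, mem[0x03]=0xf9, mem[0x02]=0x13, mem[0x2d]=0x97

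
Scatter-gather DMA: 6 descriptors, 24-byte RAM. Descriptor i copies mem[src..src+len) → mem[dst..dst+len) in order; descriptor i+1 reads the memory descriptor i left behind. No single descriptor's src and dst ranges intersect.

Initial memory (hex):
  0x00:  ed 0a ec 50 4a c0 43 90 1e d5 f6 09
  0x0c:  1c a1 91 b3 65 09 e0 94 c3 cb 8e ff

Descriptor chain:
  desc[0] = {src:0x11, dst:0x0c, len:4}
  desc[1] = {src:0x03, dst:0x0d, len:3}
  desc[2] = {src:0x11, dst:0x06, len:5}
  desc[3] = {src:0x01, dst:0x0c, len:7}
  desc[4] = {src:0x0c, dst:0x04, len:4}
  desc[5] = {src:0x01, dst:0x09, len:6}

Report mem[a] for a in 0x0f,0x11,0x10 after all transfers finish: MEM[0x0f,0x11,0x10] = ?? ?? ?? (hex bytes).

[0] 0x11->0x0c len=4 : 09 e0 94 c3
[1] 0x03->0x0d len=3 : 50 4a c0
[2] 0x11->0x06 len=5 : 09 e0 94 c3 cb
[3] 0x01->0x0c len=7 : 0a ec 50 4a c0 09 e0
[4] 0x0c->0x04 len=4 : 0a ec 50 4a
[5] 0x01->0x09 len=6 : 0a ec 50 0a ec 50
query mem[0x0f]=0x4a, mem[0x11]=0x09, mem[0x10]=0xc0

MEM[0x0f,0x11,0x10] = 4a 09 c0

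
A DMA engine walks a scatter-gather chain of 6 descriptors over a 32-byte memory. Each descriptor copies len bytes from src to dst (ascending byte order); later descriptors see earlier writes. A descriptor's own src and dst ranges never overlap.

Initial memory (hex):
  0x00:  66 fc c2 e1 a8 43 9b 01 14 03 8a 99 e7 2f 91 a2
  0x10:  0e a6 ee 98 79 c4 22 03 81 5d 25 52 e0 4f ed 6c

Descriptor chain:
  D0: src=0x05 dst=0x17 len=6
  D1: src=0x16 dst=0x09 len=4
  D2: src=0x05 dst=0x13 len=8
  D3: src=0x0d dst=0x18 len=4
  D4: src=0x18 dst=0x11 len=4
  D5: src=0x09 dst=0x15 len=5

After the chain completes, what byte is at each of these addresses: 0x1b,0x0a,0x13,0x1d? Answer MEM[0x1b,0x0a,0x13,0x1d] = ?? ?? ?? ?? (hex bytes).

MEM[0x1b,0x0a,0x13,0x1d] = 0e 43 a2 4f

#0 dst[0x17+6] := {0x43,0x9b,0x01,0x14,0x03,0x8a}
#1 dst[0x09+4] := {0x22,0x43,0x9b,0x01}
#2 dst[0x13+8] := {0x43,0x9b,0x01,0x14,0x22,0x43,0x9b,0x01}
#3 dst[0x18+4] := {0x2f,0x91,0xa2,0x0e}
#4 dst[0x11+4] := {0x2f,0x91,0xa2,0x0e}
#5 dst[0x15+5] := {0x22,0x43,0x9b,0x01,0x2f}
query mem[0x1b]=0x0e, mem[0x0a]=0x43, mem[0x13]=0xa2, mem[0x1d]=0x4f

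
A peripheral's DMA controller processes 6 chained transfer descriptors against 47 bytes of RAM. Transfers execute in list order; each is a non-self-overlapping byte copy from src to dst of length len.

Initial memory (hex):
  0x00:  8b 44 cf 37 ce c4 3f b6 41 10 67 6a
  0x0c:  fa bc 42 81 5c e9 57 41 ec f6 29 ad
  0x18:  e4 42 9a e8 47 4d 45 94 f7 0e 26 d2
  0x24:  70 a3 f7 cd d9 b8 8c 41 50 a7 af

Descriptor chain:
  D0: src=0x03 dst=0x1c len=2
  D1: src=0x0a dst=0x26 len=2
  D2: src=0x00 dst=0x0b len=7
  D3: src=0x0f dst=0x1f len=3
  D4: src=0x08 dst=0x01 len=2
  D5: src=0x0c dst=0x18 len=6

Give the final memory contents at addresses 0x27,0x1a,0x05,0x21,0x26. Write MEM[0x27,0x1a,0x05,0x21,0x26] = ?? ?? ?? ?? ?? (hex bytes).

  after D0: wrote 2B at 0x1c = 37ce
  after D1: wrote 2B at 0x26 = 676a
  after D2: wrote 7B at 0x0b = 8b44cf37cec43f
  after D3: wrote 3B at 0x1f = cec43f
  after D4: wrote 2B at 0x01 = 4110
  after D5: wrote 6B at 0x18 = 44cf37cec43f
query mem[0x27]=0x6a, mem[0x1a]=0x37, mem[0x05]=0xc4, mem[0x21]=0x3f, mem[0x26]=0x67

MEM[0x27,0x1a,0x05,0x21,0x26] = 6a 37 c4 3f 67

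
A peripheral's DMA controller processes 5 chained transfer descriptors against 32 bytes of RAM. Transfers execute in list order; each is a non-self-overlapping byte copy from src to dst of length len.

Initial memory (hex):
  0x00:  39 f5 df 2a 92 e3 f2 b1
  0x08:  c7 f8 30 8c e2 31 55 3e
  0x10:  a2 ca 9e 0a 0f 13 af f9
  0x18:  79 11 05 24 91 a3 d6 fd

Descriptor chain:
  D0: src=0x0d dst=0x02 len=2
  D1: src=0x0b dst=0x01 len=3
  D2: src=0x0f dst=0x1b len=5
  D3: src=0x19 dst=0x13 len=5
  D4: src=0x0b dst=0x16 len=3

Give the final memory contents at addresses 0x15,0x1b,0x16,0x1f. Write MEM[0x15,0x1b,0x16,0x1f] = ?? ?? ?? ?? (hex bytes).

MEM[0x15,0x1b,0x16,0x1f] = 3e 3e 8c 0a

  after D0: wrote 2B at 0x02 = 3155
  after D1: wrote 3B at 0x01 = 8ce231
  after D2: wrote 5B at 0x1b = 3ea2ca9e0a
  after D3: wrote 5B at 0x13 = 11053ea2ca
  after D4: wrote 3B at 0x16 = 8ce231
query mem[0x15]=0x3e, mem[0x1b]=0x3e, mem[0x16]=0x8c, mem[0x1f]=0x0a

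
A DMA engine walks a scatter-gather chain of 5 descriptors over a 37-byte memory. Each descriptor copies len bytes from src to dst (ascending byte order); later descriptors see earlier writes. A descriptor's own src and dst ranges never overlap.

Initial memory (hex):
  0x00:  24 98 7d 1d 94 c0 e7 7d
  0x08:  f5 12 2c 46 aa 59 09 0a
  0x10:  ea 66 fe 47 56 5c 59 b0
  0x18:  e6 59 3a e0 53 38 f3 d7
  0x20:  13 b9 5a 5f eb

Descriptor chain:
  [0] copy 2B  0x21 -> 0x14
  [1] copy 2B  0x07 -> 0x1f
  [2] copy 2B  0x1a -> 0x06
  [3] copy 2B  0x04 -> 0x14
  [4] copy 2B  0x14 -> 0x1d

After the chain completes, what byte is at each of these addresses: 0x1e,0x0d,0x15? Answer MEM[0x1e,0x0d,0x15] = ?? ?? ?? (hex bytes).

MEM[0x1e,0x0d,0x15] = c0 59 c0

D0: mem[0x14..0x15] <- [b9 5a]
D1: mem[0x1f..0x20] <- [7d f5]
D2: mem[0x06..0x07] <- [3a e0]
D3: mem[0x14..0x15] <- [94 c0]
D4: mem[0x1d..0x1e] <- [94 c0]
query mem[0x1e]=0xc0, mem[0x0d]=0x59, mem[0x15]=0xc0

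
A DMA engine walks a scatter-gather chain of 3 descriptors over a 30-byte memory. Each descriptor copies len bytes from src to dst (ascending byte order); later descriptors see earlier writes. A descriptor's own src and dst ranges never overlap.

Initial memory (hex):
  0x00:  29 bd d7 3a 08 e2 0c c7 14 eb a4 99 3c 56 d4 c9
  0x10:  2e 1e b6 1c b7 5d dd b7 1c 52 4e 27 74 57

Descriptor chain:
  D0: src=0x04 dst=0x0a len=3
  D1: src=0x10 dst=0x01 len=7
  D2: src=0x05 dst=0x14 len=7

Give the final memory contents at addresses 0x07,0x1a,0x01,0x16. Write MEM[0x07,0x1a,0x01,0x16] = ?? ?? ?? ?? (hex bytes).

MEM[0x07,0x1a,0x01,0x16] = dd e2 2e dd

D0: mem[0x0a..0x0c] <- [08 e2 0c]
D1: mem[0x01..0x07] <- [2e 1e b6 1c b7 5d dd]
D2: mem[0x14..0x1a] <- [b7 5d dd 14 eb 08 e2]
query mem[0x07]=0xdd, mem[0x1a]=0xe2, mem[0x01]=0x2e, mem[0x16]=0xdd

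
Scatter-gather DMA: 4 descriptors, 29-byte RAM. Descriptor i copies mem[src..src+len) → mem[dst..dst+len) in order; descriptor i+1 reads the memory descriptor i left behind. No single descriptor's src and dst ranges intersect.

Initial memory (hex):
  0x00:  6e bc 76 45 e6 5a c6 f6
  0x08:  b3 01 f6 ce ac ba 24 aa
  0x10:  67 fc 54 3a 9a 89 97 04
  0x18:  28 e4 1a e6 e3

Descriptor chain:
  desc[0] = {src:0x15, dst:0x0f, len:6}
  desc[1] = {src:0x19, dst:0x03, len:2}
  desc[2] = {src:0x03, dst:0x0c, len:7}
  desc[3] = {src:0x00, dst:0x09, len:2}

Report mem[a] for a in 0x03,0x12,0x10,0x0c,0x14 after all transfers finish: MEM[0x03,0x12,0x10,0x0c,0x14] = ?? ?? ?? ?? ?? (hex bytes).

MEM[0x03,0x12,0x10,0x0c,0x14] = e4 01 f6 e4 1a

  after D0: wrote 6B at 0x0f = 89970428e41a
  after D1: wrote 2B at 0x03 = e41a
  after D2: wrote 7B at 0x0c = e41a5ac6f6b301
  after D3: wrote 2B at 0x09 = 6ebc
query mem[0x03]=0xe4, mem[0x12]=0x01, mem[0x10]=0xf6, mem[0x0c]=0xe4, mem[0x14]=0x1a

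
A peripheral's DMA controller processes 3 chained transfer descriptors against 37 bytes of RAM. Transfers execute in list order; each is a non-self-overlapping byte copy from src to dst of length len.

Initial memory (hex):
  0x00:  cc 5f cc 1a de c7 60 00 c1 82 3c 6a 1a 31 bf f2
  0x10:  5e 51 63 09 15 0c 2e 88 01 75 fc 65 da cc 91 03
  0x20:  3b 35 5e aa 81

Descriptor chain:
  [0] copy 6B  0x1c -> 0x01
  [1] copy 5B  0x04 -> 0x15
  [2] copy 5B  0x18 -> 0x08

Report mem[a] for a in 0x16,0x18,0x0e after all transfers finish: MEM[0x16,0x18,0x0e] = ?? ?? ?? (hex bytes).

#0 dst[0x01+6] := {0xda,0xcc,0x91,0x03,0x3b,0x35}
#1 dst[0x15+5] := {0x03,0x3b,0x35,0x00,0xc1}
#2 dst[0x08+5] := {0x00,0xc1,0xfc,0x65,0xda}
query mem[0x16]=0x3b, mem[0x18]=0x00, mem[0x0e]=0xbf

MEM[0x16,0x18,0x0e] = 3b 00 bf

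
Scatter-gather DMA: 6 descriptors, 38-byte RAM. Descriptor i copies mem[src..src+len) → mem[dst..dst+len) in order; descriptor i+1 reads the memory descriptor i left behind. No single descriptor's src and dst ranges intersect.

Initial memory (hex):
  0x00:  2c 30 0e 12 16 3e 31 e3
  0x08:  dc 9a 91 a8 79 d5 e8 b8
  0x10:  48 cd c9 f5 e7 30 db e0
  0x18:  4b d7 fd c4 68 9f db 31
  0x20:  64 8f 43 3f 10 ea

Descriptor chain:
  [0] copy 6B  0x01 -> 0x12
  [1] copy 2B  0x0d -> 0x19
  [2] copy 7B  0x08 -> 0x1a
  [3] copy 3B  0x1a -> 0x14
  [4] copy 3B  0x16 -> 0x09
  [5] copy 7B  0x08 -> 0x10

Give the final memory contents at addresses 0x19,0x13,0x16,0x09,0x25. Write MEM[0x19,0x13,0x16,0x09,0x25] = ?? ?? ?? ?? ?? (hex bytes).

[0] 0x01->0x12 len=6 : 30 0e 12 16 3e 31
[1] 0x0d->0x19 len=2 : d5 e8
[2] 0x08->0x1a len=7 : dc 9a 91 a8 79 d5 e8
[3] 0x1a->0x14 len=3 : dc 9a 91
[4] 0x16->0x09 len=3 : 91 31 4b
[5] 0x08->0x10 len=7 : dc 91 31 4b 79 d5 e8
query mem[0x19]=0xd5, mem[0x13]=0x4b, mem[0x16]=0xe8, mem[0x09]=0x91, mem[0x25]=0xea

MEM[0x19,0x13,0x16,0x09,0x25] = d5 4b e8 91 ea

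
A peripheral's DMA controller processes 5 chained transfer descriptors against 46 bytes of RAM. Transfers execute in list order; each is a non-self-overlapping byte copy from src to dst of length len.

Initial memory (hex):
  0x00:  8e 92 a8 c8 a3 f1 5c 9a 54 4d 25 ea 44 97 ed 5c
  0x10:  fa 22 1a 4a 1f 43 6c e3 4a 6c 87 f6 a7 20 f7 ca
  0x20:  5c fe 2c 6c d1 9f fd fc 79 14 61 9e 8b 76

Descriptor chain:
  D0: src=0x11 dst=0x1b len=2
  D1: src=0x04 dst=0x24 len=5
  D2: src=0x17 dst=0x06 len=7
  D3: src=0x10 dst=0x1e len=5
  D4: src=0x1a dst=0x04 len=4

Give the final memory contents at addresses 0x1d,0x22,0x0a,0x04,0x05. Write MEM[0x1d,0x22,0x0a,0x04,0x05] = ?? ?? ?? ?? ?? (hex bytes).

MEM[0x1d,0x22,0x0a,0x04,0x05] = 20 1f 22 87 22

D0: mem[0x1b..0x1c] <- [22 1a]
D1: mem[0x24..0x28] <- [a3 f1 5c 9a 54]
D2: mem[0x06..0x0c] <- [e3 4a 6c 87 22 1a 20]
D3: mem[0x1e..0x22] <- [fa 22 1a 4a 1f]
D4: mem[0x04..0x07] <- [87 22 1a 20]
query mem[0x1d]=0x20, mem[0x22]=0x1f, mem[0x0a]=0x22, mem[0x04]=0x87, mem[0x05]=0x22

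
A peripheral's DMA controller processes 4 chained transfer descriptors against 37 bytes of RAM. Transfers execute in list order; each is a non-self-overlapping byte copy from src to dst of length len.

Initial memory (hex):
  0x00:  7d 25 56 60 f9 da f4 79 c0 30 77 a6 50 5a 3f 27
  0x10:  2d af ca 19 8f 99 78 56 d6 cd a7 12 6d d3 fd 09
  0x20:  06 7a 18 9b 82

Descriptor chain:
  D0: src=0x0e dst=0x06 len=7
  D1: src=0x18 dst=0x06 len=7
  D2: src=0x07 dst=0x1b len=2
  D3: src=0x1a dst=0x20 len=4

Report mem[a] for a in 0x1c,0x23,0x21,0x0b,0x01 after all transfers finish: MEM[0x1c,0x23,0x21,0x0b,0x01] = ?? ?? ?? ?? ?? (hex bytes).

MEM[0x1c,0x23,0x21,0x0b,0x01] = a7 d3 cd d3 25

D0: mem[0x06..0x0c] <- [3f 27 2d af ca 19 8f]
D1: mem[0x06..0x0c] <- [d6 cd a7 12 6d d3 fd]
D2: mem[0x1b..0x1c] <- [cd a7]
D3: mem[0x20..0x23] <- [a7 cd a7 d3]
query mem[0x1c]=0xa7, mem[0x23]=0xd3, mem[0x21]=0xcd, mem[0x0b]=0xd3, mem[0x01]=0x25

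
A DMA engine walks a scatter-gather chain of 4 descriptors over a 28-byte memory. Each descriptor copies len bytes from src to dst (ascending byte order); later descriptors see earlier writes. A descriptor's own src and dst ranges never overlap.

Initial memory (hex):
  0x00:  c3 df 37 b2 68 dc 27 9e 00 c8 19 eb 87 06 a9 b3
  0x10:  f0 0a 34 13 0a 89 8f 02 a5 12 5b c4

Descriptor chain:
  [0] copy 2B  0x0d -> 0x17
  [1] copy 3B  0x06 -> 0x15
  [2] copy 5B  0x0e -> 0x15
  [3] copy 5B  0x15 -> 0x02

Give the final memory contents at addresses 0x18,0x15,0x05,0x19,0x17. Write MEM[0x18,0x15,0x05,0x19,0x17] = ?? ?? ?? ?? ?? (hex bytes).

D0: mem[0x17..0x18] <- [06 a9]
D1: mem[0x15..0x17] <- [27 9e 00]
D2: mem[0x15..0x19] <- [a9 b3 f0 0a 34]
D3: mem[0x02..0x06] <- [a9 b3 f0 0a 34]
query mem[0x18]=0x0a, mem[0x15]=0xa9, mem[0x05]=0x0a, mem[0x19]=0x34, mem[0x17]=0xf0

MEM[0x18,0x15,0x05,0x19,0x17] = 0a a9 0a 34 f0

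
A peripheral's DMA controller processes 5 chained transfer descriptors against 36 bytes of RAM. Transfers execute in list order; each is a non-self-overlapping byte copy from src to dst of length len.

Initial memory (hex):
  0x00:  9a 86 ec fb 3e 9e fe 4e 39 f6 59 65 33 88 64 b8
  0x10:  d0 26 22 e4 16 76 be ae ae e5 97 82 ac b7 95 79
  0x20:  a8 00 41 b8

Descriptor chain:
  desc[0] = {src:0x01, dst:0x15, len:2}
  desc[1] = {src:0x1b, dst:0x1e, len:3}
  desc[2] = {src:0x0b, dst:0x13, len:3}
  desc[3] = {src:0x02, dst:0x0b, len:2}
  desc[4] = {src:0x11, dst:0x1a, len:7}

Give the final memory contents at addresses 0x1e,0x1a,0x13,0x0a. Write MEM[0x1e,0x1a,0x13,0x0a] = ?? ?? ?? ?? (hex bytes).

[0] 0x01->0x15 len=2 : 86 ec
[1] 0x1b->0x1e len=3 : 82 ac b7
[2] 0x0b->0x13 len=3 : 65 33 88
[3] 0x02->0x0b len=2 : ec fb
[4] 0x11->0x1a len=7 : 26 22 65 33 88 ec ae
query mem[0x1e]=0x88, mem[0x1a]=0x26, mem[0x13]=0x65, mem[0x0a]=0x59

MEM[0x1e,0x1a,0x13,0x0a] = 88 26 65 59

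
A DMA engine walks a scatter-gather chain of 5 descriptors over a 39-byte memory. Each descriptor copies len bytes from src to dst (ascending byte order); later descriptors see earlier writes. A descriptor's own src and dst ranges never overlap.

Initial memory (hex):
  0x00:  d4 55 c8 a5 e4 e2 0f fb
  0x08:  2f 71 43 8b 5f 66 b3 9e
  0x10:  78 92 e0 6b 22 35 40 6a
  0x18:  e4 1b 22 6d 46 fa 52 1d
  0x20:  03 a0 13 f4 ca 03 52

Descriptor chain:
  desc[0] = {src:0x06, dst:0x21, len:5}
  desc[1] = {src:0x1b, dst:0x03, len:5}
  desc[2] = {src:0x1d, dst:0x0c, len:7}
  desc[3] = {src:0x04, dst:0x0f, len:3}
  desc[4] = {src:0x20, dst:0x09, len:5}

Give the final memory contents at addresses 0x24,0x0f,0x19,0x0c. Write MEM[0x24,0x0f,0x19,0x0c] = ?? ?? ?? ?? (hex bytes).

MEM[0x24,0x0f,0x19,0x0c] = 71 46 1b 2f

[0] 0x06->0x21 len=5 : 0f fb 2f 71 43
[1] 0x1b->0x03 len=5 : 6d 46 fa 52 1d
[2] 0x1d->0x0c len=7 : fa 52 1d 03 0f fb 2f
[3] 0x04->0x0f len=3 : 46 fa 52
[4] 0x20->0x09 len=5 : 03 0f fb 2f 71
query mem[0x24]=0x71, mem[0x0f]=0x46, mem[0x19]=0x1b, mem[0x0c]=0x2f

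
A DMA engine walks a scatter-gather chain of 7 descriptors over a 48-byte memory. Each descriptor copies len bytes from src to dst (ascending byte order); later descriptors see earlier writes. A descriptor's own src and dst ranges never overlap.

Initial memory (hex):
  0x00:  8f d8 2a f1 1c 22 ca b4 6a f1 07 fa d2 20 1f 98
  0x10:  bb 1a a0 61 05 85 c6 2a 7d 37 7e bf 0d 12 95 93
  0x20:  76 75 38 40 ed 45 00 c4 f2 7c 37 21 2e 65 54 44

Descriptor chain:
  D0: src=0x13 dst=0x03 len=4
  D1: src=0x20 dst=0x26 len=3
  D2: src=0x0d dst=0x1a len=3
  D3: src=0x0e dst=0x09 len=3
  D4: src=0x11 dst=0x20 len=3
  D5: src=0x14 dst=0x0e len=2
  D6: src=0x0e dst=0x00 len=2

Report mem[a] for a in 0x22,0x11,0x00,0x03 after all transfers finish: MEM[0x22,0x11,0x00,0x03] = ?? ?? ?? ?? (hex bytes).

MEM[0x22,0x11,0x00,0x03] = 61 1a 05 61

  after D0: wrote 4B at 0x03 = 610585c6
  after D1: wrote 3B at 0x26 = 767538
  after D2: wrote 3B at 0x1a = 201f98
  after D3: wrote 3B at 0x09 = 1f98bb
  after D4: wrote 3B at 0x20 = 1aa061
  after D5: wrote 2B at 0x0e = 0585
  after D6: wrote 2B at 0x00 = 0585
query mem[0x22]=0x61, mem[0x11]=0x1a, mem[0x00]=0x05, mem[0x03]=0x61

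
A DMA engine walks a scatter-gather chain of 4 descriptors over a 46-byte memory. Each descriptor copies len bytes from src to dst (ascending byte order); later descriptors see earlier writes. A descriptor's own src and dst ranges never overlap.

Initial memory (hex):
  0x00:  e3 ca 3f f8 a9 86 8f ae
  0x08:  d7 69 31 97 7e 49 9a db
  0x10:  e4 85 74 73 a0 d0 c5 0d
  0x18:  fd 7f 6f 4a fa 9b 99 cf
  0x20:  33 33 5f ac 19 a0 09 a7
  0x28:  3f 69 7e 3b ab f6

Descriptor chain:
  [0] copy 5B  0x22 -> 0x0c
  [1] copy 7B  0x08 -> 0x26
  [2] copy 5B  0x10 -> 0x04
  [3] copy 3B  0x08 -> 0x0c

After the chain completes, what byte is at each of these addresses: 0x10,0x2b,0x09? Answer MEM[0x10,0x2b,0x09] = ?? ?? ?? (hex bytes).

D0: mem[0x0c..0x10] <- [5f ac 19 a0 09]
D1: mem[0x26..0x2c] <- [d7 69 31 97 5f ac 19]
D2: mem[0x04..0x08] <- [09 85 74 73 a0]
D3: mem[0x0c..0x0e] <- [a0 69 31]
query mem[0x10]=0x09, mem[0x2b]=0xac, mem[0x09]=0x69

MEM[0x10,0x2b,0x09] = 09 ac 69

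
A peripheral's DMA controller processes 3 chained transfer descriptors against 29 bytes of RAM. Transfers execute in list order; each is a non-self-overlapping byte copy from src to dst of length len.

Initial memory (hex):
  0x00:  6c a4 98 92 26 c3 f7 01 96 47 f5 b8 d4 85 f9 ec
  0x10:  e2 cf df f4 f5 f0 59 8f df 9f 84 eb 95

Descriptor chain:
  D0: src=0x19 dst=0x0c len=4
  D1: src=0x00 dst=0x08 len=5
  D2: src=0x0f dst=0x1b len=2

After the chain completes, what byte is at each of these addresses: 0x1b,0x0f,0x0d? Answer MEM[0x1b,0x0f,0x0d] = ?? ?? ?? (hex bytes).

  after D0: wrote 4B at 0x0c = 9f84eb95
  after D1: wrote 5B at 0x08 = 6ca4989226
  after D2: wrote 2B at 0x1b = 95e2
query mem[0x1b]=0x95, mem[0x0f]=0x95, mem[0x0d]=0x84

MEM[0x1b,0x0f,0x0d] = 95 95 84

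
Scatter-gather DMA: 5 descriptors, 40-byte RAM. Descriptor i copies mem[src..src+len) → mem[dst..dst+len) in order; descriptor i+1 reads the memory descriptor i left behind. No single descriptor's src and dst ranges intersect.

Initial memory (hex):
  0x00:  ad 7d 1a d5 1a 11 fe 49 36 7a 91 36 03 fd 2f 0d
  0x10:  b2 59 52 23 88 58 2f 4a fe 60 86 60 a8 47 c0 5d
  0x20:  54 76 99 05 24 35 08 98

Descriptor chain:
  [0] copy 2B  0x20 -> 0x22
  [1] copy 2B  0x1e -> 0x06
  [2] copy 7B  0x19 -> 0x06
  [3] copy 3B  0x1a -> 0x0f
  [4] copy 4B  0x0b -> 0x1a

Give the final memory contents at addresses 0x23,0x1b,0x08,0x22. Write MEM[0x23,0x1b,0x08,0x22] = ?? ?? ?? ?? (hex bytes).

[0] 0x20->0x22 len=2 : 54 76
[1] 0x1e->0x06 len=2 : c0 5d
[2] 0x19->0x06 len=7 : 60 86 60 a8 47 c0 5d
[3] 0x1a->0x0f len=3 : 86 60 a8
[4] 0x0b->0x1a len=4 : c0 5d fd 2f
query mem[0x23]=0x76, mem[0x1b]=0x5d, mem[0x08]=0x60, mem[0x22]=0x54

MEM[0x23,0x1b,0x08,0x22] = 76 5d 60 54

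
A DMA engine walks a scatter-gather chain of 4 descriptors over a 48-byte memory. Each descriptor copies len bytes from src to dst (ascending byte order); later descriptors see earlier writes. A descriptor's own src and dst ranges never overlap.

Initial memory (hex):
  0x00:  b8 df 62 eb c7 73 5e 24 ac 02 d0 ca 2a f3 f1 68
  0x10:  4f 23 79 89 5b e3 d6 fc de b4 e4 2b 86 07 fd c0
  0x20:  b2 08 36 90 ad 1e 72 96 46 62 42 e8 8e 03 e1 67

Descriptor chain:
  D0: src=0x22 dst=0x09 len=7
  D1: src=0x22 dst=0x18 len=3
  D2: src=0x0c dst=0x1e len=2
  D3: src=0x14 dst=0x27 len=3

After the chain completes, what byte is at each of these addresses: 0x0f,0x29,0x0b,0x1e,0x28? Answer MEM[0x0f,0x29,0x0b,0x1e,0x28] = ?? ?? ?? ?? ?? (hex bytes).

#0 dst[0x09+7] := {0x36,0x90,0xad,0x1e,0x72,0x96,0x46}
#1 dst[0x18+3] := {0x36,0x90,0xad}
#2 dst[0x1e+2] := {0x1e,0x72}
#3 dst[0x27+3] := {0x5b,0xe3,0xd6}
query mem[0x0f]=0x46, mem[0x29]=0xd6, mem[0x0b]=0xad, mem[0x1e]=0x1e, mem[0x28]=0xe3

MEM[0x0f,0x29,0x0b,0x1e,0x28] = 46 d6 ad 1e e3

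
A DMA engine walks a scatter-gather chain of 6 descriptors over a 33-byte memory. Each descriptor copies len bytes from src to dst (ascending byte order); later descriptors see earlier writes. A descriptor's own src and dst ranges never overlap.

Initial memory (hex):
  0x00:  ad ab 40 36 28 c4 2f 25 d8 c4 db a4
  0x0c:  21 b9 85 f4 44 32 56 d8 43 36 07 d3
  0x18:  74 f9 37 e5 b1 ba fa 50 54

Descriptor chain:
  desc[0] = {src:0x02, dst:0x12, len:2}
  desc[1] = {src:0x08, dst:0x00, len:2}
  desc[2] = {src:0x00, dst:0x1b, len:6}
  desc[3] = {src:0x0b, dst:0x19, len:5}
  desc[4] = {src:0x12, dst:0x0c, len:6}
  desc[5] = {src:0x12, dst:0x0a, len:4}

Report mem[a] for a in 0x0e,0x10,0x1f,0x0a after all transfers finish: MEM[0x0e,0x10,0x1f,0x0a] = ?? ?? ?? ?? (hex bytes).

MEM[0x0e,0x10,0x1f,0x0a] = 43 07 28 40

#0 dst[0x12+2] := {0x40,0x36}
#1 dst[0x00+2] := {0xd8,0xc4}
#2 dst[0x1b+6] := {0xd8,0xc4,0x40,0x36,0x28,0xc4}
#3 dst[0x19+5] := {0xa4,0x21,0xb9,0x85,0xf4}
#4 dst[0x0c+6] := {0x40,0x36,0x43,0x36,0x07,0xd3}
#5 dst[0x0a+4] := {0x40,0x36,0x43,0x36}
query mem[0x0e]=0x43, mem[0x10]=0x07, mem[0x1f]=0x28, mem[0x0a]=0x40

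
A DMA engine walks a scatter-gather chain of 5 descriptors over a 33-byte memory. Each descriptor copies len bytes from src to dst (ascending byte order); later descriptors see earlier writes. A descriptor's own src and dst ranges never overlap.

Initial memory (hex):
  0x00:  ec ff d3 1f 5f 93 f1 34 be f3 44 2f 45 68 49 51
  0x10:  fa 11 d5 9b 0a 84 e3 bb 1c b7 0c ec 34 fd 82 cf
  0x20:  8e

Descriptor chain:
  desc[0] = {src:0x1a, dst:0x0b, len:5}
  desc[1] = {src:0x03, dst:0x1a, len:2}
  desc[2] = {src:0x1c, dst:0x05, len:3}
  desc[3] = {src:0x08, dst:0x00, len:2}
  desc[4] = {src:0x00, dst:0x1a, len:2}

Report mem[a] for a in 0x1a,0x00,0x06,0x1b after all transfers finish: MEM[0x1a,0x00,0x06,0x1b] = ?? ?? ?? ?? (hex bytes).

[0] 0x1a->0x0b len=5 : 0c ec 34 fd 82
[1] 0x03->0x1a len=2 : 1f 5f
[2] 0x1c->0x05 len=3 : 34 fd 82
[3] 0x08->0x00 len=2 : be f3
[4] 0x00->0x1a len=2 : be f3
query mem[0x1a]=0xbe, mem[0x00]=0xbe, mem[0x06]=0xfd, mem[0x1b]=0xf3

MEM[0x1a,0x00,0x06,0x1b] = be be fd f3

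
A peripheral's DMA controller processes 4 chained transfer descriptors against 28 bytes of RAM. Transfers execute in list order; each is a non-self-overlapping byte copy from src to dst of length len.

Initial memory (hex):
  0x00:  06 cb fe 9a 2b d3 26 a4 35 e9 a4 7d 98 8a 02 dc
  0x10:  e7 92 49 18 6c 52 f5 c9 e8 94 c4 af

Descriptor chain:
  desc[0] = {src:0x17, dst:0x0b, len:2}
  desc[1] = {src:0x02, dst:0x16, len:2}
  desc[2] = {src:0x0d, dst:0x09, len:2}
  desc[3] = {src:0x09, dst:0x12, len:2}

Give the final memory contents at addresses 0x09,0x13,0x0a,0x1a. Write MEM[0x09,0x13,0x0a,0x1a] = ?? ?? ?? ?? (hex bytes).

  after D0: wrote 2B at 0x0b = c9e8
  after D1: wrote 2B at 0x16 = fe9a
  after D2: wrote 2B at 0x09 = 8a02
  after D3: wrote 2B at 0x12 = 8a02
query mem[0x09]=0x8a, mem[0x13]=0x02, mem[0x0a]=0x02, mem[0x1a]=0xc4

MEM[0x09,0x13,0x0a,0x1a] = 8a 02 02 c4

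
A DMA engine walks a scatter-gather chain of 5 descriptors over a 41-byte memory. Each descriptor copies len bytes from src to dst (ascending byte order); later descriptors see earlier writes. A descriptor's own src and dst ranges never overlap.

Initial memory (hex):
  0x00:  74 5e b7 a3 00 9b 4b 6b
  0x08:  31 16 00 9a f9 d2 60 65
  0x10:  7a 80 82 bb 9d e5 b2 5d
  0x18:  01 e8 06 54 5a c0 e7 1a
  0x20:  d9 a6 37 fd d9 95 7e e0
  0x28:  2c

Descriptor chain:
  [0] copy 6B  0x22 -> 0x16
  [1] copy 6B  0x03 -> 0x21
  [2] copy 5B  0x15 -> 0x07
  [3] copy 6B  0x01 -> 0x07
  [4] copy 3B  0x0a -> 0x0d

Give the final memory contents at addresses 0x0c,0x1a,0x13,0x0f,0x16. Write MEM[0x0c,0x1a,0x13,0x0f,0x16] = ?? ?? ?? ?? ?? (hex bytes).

MEM[0x0c,0x1a,0x13,0x0f,0x16] = 4b 7e bb 4b 37

D0: mem[0x16..0x1b] <- [37 fd d9 95 7e e0]
D1: mem[0x21..0x26] <- [a3 00 9b 4b 6b 31]
D2: mem[0x07..0x0b] <- [e5 37 fd d9 95]
D3: mem[0x07..0x0c] <- [5e b7 a3 00 9b 4b]
D4: mem[0x0d..0x0f] <- [00 9b 4b]
query mem[0x0c]=0x4b, mem[0x1a]=0x7e, mem[0x13]=0xbb, mem[0x0f]=0x4b, mem[0x16]=0x37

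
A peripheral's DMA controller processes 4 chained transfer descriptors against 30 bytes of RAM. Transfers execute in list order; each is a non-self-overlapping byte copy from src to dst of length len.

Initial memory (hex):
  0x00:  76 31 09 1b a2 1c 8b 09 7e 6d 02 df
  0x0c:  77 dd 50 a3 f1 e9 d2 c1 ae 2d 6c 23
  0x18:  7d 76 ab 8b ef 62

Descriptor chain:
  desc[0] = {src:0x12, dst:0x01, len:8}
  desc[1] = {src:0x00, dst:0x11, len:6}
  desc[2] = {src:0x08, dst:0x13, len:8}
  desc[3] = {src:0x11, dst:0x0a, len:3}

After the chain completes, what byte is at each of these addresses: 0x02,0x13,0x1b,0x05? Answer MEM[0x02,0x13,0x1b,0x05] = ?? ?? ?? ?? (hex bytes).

MEM[0x02,0x13,0x1b,0x05] = c1 76 8b 6c

[0] 0x12->0x01 len=8 : d2 c1 ae 2d 6c 23 7d 76
[1] 0x00->0x11 len=6 : 76 d2 c1 ae 2d 6c
[2] 0x08->0x13 len=8 : 76 6d 02 df 77 dd 50 a3
[3] 0x11->0x0a len=3 : 76 d2 76
query mem[0x02]=0xc1, mem[0x13]=0x76, mem[0x1b]=0x8b, mem[0x05]=0x6c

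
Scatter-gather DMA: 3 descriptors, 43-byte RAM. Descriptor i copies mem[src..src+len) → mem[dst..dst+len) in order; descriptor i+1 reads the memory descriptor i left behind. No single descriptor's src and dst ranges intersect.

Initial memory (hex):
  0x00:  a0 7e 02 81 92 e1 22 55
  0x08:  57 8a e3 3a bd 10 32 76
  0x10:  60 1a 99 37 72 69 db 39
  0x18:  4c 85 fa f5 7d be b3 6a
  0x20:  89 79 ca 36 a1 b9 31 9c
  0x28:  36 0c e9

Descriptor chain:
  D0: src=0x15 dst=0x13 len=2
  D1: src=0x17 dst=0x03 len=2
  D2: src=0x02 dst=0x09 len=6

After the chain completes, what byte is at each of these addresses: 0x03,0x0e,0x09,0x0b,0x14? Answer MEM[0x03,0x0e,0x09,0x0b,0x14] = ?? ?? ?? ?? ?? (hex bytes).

#0 dst[0x13+2] := {0x69,0xdb}
#1 dst[0x03+2] := {0x39,0x4c}
#2 dst[0x09+6] := {0x02,0x39,0x4c,0xe1,0x22,0x55}
query mem[0x03]=0x39, mem[0x0e]=0x55, mem[0x09]=0x02, mem[0x0b]=0x4c, mem[0x14]=0xdb

MEM[0x03,0x0e,0x09,0x0b,0x14] = 39 55 02 4c db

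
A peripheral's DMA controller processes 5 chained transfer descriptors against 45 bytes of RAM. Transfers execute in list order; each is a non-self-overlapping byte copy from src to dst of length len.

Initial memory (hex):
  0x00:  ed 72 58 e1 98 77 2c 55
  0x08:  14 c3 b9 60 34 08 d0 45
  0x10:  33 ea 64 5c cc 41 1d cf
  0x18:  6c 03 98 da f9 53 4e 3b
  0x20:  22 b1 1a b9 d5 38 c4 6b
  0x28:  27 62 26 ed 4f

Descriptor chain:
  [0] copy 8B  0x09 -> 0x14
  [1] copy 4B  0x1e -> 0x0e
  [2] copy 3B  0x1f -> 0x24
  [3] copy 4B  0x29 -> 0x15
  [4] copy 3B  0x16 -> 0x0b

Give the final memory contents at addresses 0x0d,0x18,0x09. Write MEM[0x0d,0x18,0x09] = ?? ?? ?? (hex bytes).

MEM[0x0d,0x18,0x09] = 4f 4f c3

D0: mem[0x14..0x1b] <- [c3 b9 60 34 08 d0 45 33]
D1: mem[0x0e..0x11] <- [4e 3b 22 b1]
D2: mem[0x24..0x26] <- [3b 22 b1]
D3: mem[0x15..0x18] <- [62 26 ed 4f]
D4: mem[0x0b..0x0d] <- [26 ed 4f]
query mem[0x0d]=0x4f, mem[0x18]=0x4f, mem[0x09]=0xc3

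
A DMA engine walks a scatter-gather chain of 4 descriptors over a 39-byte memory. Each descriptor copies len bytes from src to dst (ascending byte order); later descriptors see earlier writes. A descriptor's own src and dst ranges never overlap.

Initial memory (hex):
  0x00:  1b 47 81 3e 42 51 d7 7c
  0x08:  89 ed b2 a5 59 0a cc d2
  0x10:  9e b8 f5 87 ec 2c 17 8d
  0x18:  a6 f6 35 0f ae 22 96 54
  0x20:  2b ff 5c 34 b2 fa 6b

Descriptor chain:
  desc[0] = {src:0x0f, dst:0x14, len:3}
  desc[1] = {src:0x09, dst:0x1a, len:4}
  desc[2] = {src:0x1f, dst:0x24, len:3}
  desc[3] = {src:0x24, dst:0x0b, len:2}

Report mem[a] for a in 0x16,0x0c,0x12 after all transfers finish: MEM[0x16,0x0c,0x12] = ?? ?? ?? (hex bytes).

#0 dst[0x14+3] := {0xd2,0x9e,0xb8}
#1 dst[0x1a+4] := {0xed,0xb2,0xa5,0x59}
#2 dst[0x24+3] := {0x54,0x2b,0xff}
#3 dst[0x0b+2] := {0x54,0x2b}
query mem[0x16]=0xb8, mem[0x0c]=0x2b, mem[0x12]=0xf5

MEM[0x16,0x0c,0x12] = b8 2b f5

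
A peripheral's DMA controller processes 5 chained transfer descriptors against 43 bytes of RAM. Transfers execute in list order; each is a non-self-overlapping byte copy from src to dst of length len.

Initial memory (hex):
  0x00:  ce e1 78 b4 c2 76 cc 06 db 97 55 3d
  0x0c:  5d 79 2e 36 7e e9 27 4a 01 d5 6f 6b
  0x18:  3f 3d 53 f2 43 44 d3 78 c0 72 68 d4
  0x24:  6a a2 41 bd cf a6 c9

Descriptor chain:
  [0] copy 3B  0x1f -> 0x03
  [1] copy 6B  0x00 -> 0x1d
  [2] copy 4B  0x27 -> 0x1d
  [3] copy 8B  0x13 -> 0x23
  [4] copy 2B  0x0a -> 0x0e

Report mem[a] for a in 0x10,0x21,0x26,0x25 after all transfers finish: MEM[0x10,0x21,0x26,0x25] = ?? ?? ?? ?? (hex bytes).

MEM[0x10,0x21,0x26,0x25] = 7e c0 6f d5

[0] 0x1f->0x03 len=3 : 78 c0 72
[1] 0x00->0x1d len=6 : ce e1 78 78 c0 72
[2] 0x27->0x1d len=4 : bd cf a6 c9
[3] 0x13->0x23 len=8 : 4a 01 d5 6f 6b 3f 3d 53
[4] 0x0a->0x0e len=2 : 55 3d
query mem[0x10]=0x7e, mem[0x21]=0xc0, mem[0x26]=0x6f, mem[0x25]=0xd5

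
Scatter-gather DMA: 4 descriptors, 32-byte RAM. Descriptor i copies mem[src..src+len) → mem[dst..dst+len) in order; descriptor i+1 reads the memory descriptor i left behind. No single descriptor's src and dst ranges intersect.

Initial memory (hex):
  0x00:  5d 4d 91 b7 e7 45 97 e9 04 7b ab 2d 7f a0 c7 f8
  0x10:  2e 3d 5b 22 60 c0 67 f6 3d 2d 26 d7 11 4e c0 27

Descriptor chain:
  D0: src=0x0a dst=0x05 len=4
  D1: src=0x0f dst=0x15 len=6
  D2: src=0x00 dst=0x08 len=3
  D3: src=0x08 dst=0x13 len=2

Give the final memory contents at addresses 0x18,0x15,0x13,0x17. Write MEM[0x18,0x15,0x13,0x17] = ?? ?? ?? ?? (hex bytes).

  after D0: wrote 4B at 0x05 = ab2d7fa0
  after D1: wrote 6B at 0x15 = f82e3d5b2260
  after D2: wrote 3B at 0x08 = 5d4d91
  after D3: wrote 2B at 0x13 = 5d4d
query mem[0x18]=0x5b, mem[0x15]=0xf8, mem[0x13]=0x5d, mem[0x17]=0x3d

MEM[0x18,0x15,0x13,0x17] = 5b f8 5d 3d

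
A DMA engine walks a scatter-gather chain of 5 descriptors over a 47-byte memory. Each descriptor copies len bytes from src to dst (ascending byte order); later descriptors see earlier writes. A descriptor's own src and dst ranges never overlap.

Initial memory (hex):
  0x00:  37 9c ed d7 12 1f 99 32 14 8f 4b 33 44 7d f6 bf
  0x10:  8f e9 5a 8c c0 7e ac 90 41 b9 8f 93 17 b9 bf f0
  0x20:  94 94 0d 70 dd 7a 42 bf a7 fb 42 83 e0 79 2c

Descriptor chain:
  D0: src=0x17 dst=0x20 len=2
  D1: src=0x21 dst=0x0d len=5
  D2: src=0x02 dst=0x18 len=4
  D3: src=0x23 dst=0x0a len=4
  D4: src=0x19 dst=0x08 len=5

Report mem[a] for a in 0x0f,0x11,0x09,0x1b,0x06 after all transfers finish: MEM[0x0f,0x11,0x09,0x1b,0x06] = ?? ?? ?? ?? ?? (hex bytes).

MEM[0x0f,0x11,0x09,0x1b,0x06] = 70 7a 12 1f 99

#0 dst[0x20+2] := {0x90,0x41}
#1 dst[0x0d+5] := {0x41,0x0d,0x70,0xdd,0x7a}
#2 dst[0x18+4] := {0xed,0xd7,0x12,0x1f}
#3 dst[0x0a+4] := {0x70,0xdd,0x7a,0x42}
#4 dst[0x08+5] := {0xd7,0x12,0x1f,0x17,0xb9}
query mem[0x0f]=0x70, mem[0x11]=0x7a, mem[0x09]=0x12, mem[0x1b]=0x1f, mem[0x06]=0x99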